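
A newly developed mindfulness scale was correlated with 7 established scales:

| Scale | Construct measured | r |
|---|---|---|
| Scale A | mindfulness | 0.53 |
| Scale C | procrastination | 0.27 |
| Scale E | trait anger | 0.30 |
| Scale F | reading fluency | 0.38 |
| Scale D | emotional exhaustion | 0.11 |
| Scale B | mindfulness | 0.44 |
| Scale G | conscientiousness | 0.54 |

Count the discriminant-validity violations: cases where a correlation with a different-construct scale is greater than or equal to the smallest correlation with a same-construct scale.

Convergent (same construct = mindfulness): Scale A, Scale B.
Smallest convergent = 0.44. Discriminant values: 0.27, 0.30, 0.38, 0.11, 0.54; count ≥ 0.44 → 1.

1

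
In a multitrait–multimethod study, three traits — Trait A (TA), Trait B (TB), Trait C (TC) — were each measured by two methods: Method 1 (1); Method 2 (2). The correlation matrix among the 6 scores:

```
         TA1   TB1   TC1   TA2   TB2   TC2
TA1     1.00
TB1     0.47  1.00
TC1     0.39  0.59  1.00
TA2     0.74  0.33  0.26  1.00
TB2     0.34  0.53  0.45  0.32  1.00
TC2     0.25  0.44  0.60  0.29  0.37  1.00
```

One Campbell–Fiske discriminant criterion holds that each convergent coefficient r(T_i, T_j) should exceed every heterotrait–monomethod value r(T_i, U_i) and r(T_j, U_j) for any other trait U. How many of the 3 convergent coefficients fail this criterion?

1

Convergent coefficients and their comparison sets:
TA (methods 1·2): 0.74 vs {0.47, 0.32, 0.39, 0.29} → pass.
TB (methods 1·2): 0.53 vs {0.47, 0.32, 0.59, 0.37} → fail.
TC (methods 1·2): 0.60 vs {0.39, 0.29, 0.59, 0.37} → pass.
1 of 3 fail.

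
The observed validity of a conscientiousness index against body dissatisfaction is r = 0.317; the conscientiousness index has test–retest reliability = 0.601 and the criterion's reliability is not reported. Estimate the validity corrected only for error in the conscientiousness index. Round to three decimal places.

Single correction: r_c = r_obs / √r_xx = 0.317 / √0.601 = 0.317 / 0.7752 ≈ 0.409.

0.409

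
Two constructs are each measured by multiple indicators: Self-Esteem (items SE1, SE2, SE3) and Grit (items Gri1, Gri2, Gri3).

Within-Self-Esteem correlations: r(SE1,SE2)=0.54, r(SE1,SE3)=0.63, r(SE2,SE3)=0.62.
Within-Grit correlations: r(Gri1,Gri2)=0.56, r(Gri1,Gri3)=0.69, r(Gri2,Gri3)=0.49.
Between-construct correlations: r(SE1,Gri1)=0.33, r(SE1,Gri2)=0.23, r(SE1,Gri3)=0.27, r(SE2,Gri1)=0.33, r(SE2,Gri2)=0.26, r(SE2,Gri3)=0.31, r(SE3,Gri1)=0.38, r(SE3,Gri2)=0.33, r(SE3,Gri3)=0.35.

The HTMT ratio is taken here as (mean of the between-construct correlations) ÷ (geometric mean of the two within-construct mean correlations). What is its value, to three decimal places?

Mean between = 2.79/9 = 0.3100.
Mean within-SE = 1.79/3 = 0.5967; mean within-Gri = 1.74/3 = 0.5800.
Geometric mean = √(0.5967 × 0.5800) = 0.5883.
HTMT = 0.3100 / 0.5883 = 0.527.

0.527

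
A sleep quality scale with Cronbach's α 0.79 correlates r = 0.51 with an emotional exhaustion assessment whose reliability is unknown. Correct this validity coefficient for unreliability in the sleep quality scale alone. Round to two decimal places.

Single correction: r_c = r_obs / √r_xx = 0.51 / √0.79 = 0.51 / 0.8888 ≈ 0.57.

0.57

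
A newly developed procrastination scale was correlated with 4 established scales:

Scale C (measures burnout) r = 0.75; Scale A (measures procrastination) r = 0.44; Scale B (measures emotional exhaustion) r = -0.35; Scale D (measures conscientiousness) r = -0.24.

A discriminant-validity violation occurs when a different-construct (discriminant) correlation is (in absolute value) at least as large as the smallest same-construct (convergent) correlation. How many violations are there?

Convergent (same construct = procrastination): Scale A.
Smallest convergent = 0.44. Discriminant |r|: 0.75, 0.35, 0.24; count ≥ 0.44 → 1.

1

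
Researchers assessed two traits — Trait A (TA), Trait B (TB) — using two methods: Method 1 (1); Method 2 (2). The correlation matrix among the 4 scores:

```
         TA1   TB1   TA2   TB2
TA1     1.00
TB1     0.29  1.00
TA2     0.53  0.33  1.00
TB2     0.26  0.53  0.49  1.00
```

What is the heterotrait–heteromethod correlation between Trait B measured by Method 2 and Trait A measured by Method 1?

0.26

Different traits and methods: r(TB2, TA1) = 0.26.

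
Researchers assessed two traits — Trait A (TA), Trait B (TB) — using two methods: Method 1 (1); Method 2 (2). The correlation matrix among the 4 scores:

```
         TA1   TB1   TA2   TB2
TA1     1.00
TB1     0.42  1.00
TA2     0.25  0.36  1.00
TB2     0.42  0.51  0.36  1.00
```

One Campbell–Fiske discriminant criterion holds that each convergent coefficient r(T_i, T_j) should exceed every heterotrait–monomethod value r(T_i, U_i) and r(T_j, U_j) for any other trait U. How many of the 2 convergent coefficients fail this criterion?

1

Convergent coefficients and their comparison sets:
TA (methods 1·2): 0.25 vs {0.42, 0.36} → fail.
TB (methods 1·2): 0.51 vs {0.42, 0.36} → pass.
1 of 2 fail.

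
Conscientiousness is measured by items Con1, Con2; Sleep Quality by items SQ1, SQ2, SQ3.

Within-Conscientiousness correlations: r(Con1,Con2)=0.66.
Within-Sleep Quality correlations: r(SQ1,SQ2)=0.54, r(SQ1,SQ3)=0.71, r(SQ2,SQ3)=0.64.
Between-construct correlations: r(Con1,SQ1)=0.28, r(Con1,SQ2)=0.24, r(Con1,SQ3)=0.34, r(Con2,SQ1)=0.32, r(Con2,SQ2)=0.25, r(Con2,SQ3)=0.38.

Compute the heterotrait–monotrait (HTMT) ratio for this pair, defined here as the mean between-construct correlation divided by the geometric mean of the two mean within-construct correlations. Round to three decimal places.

0.468

Mean heterotrait r = 1.81/6 = 0.3017.
Mean within-Con = 0.66/1 = 0.6600; mean within-SQ = 1.89/3 = 0.6300.
Geometric mean = √(0.6600 × 0.6300) = 0.6448.
HTMT = 0.3017 / 0.6448 = 0.468.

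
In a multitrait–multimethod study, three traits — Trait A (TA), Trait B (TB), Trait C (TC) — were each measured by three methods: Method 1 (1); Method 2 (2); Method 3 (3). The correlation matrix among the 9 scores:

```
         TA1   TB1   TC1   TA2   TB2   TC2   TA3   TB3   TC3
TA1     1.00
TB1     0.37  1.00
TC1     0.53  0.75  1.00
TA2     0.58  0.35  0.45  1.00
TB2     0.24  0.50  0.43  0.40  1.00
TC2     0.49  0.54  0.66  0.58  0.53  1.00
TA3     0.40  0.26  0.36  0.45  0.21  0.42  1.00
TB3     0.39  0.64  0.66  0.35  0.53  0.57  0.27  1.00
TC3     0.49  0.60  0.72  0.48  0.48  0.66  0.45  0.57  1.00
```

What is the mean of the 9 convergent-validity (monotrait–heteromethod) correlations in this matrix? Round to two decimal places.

0.57

Convergent values: 0.58, 0.40, 0.45, 0.50, 0.64, 0.53, 0.66, 0.72, 0.66; mean = 5.14/9 = 0.57.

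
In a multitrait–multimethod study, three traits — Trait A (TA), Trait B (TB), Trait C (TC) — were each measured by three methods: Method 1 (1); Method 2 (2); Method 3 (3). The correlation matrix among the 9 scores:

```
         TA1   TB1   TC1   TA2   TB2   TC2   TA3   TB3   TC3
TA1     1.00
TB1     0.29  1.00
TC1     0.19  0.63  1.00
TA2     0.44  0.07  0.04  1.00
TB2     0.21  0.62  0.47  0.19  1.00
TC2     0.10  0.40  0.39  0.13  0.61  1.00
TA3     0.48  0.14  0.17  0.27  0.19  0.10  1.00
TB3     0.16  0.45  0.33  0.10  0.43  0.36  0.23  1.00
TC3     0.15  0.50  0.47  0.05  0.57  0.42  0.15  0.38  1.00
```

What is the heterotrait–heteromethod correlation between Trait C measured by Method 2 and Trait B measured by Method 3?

Different traits and methods: r(TC2, TB3) = 0.36.

0.36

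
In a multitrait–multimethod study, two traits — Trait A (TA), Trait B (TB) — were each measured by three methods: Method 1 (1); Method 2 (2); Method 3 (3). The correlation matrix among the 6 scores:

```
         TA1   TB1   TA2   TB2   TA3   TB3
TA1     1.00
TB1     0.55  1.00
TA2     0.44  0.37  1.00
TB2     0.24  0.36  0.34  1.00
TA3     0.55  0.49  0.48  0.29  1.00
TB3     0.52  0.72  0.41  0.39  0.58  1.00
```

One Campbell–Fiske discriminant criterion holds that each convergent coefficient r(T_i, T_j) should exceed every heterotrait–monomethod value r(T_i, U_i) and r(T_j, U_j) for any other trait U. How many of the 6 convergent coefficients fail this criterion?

Each convergent coefficient versus the relevant comparison correlations:
TA (methods 1·2): 0.44 vs {0.55, 0.34} → fail.
TA (methods 1·3): 0.55 vs {0.55, 0.58} → fail.
TA (methods 2·3): 0.48 vs {0.34, 0.58} → fail.
TB (methods 1·2): 0.36 vs {0.55, 0.34} → fail.
TB (methods 1·3): 0.72 vs {0.55, 0.58} → pass.
TB (methods 2·3): 0.39 vs {0.34, 0.58} → fail.
5 of 6 fail.

5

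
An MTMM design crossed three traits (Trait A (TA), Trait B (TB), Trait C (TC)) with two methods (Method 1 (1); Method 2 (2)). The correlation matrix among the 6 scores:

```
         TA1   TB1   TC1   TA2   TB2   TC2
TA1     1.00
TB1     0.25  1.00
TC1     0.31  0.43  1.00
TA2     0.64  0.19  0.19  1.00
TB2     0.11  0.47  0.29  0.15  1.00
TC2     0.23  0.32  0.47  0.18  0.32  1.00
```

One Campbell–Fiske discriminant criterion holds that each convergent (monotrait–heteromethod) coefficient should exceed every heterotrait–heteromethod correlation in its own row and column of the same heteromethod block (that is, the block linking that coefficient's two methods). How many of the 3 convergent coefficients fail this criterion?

Convergent coefficients and their comparison sets:
TA (methods 1·2): 0.64 vs {0.11, 0.19, 0.23, 0.19} → pass.
TB (methods 1·2): 0.47 vs {0.19, 0.11, 0.32, 0.29} → pass.
TC (methods 1·2): 0.47 vs {0.19, 0.23, 0.29, 0.32} → pass.
0 of 3 fail.

0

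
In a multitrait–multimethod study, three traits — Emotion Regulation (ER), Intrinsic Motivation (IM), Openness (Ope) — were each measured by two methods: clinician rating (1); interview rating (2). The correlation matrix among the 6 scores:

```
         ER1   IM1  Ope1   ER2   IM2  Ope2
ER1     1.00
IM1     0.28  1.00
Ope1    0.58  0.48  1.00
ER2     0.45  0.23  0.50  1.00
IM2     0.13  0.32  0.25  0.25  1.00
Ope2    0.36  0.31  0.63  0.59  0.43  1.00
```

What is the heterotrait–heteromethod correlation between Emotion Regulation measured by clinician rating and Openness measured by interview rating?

0.36

Different traits and methods: r(ER1, Ope2) = 0.36.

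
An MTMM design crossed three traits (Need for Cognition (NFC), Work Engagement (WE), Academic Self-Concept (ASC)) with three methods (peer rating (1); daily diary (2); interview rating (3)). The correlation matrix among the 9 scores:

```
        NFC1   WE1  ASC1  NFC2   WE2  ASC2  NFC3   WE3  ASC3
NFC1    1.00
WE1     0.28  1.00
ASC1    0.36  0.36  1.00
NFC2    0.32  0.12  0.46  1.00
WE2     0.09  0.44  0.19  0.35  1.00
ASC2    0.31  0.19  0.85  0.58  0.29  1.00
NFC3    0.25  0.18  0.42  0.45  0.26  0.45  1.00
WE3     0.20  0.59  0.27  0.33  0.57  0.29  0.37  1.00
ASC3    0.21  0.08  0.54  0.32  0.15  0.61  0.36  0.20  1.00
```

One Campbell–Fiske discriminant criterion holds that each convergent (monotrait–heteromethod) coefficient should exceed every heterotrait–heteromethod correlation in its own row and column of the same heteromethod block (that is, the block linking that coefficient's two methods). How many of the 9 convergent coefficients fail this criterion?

Convergent coefficients and their comparison sets:
NFC (methods 1·2): 0.32 vs {0.09, 0.12, 0.31, 0.46} → fail.
NFC (methods 1·3): 0.25 vs {0.20, 0.18, 0.21, 0.42} → fail.
NFC (methods 2·3): 0.45 vs {0.33, 0.26, 0.32, 0.45} → fail.
WE (methods 1·2): 0.44 vs {0.12, 0.09, 0.19, 0.19} → pass.
WE (methods 1·3): 0.59 vs {0.18, 0.20, 0.08, 0.27} → pass.
WE (methods 2·3): 0.57 vs {0.26, 0.33, 0.15, 0.29} → pass.
ASC (methods 1·2): 0.85 vs {0.46, 0.31, 0.19, 0.19} → pass.
ASC (methods 1·3): 0.54 vs {0.42, 0.21, 0.27, 0.08} → pass.
ASC (methods 2·3): 0.61 vs {0.45, 0.32, 0.29, 0.15} → pass.
3 of 9 fail.

3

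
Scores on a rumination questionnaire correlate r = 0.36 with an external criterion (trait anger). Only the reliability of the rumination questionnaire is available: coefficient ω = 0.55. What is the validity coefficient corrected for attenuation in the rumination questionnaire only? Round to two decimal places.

0.49

Single correction: r_c = r_obs / √r_xx = 0.36 / √0.55 = 0.36 / 0.7416 ≈ 0.49.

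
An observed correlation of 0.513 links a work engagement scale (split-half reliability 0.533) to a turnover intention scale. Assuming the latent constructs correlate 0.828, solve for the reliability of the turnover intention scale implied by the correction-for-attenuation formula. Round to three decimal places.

0.720

r_true = r_obs / √(r_xx · r_yy) ⇒ 0.828 = 0.513 / √(0.533 · r_yy).
√(0.533 · r_yy) = 0.513 / 0.828 = 0.6196; 0.533 · r_yy = 0.3839; r_yy = 0.3839 / 0.533 ≈ 0.720.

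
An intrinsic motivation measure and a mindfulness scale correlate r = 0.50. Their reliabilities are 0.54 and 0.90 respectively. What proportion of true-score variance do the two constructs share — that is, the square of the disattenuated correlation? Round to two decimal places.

Disattenuated r = 0.50 / √(0.54 × 0.90) = 0.50 / 0.6971 = 0.7173.
Shared true-score variance = 0.7173² = 0.5145 ≈ 0.51.

0.51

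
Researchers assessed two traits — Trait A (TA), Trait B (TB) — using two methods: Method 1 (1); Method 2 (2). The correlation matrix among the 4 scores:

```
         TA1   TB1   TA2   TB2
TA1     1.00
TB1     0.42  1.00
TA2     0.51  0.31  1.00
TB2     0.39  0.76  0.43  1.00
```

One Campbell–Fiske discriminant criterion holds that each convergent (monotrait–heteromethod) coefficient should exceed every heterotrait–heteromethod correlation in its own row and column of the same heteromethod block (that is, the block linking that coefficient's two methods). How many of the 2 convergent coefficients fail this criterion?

0

Convergent coefficients and their comparison sets:
TA (methods 1·2): 0.51 vs {0.39, 0.31} → pass.
TB (methods 1·2): 0.76 vs {0.31, 0.39} → pass.
0 of 2 fail.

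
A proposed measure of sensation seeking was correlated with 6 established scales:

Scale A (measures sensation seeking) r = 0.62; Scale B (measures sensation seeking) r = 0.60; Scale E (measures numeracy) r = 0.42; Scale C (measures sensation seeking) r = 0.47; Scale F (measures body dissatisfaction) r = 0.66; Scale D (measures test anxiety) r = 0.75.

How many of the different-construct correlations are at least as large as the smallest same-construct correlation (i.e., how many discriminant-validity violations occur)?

2

Convergent (same construct = sensation seeking): Scale A, Scale B, Scale C.
Smallest convergent = 0.47. Discriminant values: 0.42, 0.66, 0.75; count ≥ 0.47 → 2.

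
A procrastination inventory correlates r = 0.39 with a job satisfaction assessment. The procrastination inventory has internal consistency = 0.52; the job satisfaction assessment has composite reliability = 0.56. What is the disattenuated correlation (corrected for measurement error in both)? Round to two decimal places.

0.72

r_true = r_obs / √(r_xx · r_yy) = 0.39 / √(0.52 × 0.56) = 0.39 / √0.2912 = 0.39 / 0.5396 ≈ 0.72.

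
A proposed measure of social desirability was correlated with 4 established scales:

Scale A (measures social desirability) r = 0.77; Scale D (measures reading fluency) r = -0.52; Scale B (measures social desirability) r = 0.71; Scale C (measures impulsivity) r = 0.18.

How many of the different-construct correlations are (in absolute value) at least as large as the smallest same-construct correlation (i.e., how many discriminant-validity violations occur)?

0

Convergent (same construct = social desirability): Scale A, Scale B.
Smallest convergent = 0.71. Discriminant |r|: 0.52, 0.18; count ≥ 0.71 → 0.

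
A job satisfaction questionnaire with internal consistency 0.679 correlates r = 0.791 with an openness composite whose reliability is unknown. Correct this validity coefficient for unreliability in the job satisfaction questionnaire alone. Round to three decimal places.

Single correction: r_c = r_obs / √r_xx = 0.791 / √0.679 = 0.791 / 0.8240 ≈ 0.960.

0.960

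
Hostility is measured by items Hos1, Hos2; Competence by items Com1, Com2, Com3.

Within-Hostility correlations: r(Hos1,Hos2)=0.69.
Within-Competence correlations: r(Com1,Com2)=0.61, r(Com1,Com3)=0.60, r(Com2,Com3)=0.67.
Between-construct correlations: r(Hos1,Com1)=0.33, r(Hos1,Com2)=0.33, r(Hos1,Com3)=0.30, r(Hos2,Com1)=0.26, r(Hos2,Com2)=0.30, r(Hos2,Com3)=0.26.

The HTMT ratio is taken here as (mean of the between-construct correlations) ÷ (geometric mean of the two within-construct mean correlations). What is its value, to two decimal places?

Between-construct mean = 1.78/6 = 0.2967.
Mean within-Hos = 0.69/1 = 0.6900; mean within-Com = 1.88/3 = 0.6267.
Geometric mean = √(0.6900 × 0.6267) = 0.6576.
HTMT = 0.2967 / 0.6576 = 0.45.

0.45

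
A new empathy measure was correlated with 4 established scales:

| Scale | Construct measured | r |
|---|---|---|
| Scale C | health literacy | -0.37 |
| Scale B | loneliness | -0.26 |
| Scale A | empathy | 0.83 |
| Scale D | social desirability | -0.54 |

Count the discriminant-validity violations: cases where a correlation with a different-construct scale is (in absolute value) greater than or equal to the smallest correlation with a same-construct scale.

Convergent (same construct = empathy): Scale A.
Smallest convergent = 0.83. Discriminant |r|: 0.37, 0.26, 0.54; count ≥ 0.83 → 0.

0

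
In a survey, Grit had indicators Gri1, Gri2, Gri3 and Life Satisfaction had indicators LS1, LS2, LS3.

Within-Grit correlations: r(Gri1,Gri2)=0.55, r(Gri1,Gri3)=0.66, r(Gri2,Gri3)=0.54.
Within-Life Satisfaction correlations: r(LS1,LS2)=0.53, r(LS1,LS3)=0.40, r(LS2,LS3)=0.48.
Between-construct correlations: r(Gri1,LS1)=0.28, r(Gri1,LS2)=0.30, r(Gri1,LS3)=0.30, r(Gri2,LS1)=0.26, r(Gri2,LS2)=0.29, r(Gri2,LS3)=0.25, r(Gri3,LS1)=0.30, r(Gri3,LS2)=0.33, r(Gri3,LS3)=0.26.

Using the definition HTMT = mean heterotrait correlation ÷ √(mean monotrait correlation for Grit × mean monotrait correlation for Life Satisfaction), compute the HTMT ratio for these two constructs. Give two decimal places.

0.55

Mean between = 2.57/9 = 0.2856.
Mean within-Gri = 1.75/3 = 0.5833; mean within-LS = 1.41/3 = 0.4700.
Geometric mean = √(0.5833 × 0.4700) = 0.5236.
HTMT = 0.2856 / 0.5236 = 0.55.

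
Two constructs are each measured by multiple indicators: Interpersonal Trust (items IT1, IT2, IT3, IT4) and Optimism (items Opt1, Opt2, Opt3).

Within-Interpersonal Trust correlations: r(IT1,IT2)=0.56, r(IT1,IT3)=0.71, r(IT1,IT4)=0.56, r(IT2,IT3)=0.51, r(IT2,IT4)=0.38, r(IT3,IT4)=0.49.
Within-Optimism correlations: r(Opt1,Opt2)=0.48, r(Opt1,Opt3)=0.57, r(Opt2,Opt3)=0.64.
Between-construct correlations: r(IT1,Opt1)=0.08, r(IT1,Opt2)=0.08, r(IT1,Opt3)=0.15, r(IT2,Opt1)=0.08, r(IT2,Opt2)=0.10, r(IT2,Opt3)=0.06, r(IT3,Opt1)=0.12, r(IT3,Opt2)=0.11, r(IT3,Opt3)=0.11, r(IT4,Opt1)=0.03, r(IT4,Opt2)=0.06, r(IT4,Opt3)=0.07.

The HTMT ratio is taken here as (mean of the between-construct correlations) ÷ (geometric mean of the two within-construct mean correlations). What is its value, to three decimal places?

0.159

Mean between = 1.05/12 = 0.0875.
Mean within-IT = 3.21/6 = 0.5350; mean within-Opt = 1.69/3 = 0.5633.
Geometric mean = √(0.5350 × 0.5633) = 0.5490.
HTMT = 0.0875 / 0.5490 = 0.159.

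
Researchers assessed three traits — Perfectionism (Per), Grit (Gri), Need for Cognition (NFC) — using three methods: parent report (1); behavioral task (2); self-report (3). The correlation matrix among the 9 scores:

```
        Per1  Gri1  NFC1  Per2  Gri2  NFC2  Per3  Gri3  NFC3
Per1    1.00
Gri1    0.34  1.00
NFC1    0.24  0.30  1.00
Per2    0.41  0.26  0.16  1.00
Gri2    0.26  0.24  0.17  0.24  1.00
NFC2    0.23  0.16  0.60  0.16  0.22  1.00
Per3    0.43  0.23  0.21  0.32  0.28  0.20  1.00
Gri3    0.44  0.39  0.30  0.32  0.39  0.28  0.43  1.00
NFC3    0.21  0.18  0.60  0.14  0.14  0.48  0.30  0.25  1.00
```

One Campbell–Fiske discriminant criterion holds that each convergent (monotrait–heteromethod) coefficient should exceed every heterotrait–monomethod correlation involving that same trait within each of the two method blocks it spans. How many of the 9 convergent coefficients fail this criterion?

Each convergent coefficient versus the relevant comparison correlations:
Per (methods 1·2): 0.41 vs {0.34, 0.24, 0.24, 0.16} → pass.
Per (methods 1·3): 0.43 vs {0.34, 0.43, 0.24, 0.30} → fail.
Per (methods 2·3): 0.32 vs {0.24, 0.43, 0.16, 0.30} → fail.
Gri (methods 1·2): 0.24 vs {0.34, 0.24, 0.30, 0.22} → fail.
Gri (methods 1·3): 0.39 vs {0.34, 0.43, 0.30, 0.25} → fail.
Gri (methods 2·3): 0.39 vs {0.24, 0.43, 0.22, 0.25} → fail.
NFC (methods 1·2): 0.60 vs {0.24, 0.16, 0.30, 0.22} → pass.
NFC (methods 1·3): 0.60 vs {0.24, 0.30, 0.30, 0.25} → pass.
NFC (methods 2·3): 0.48 vs {0.16, 0.30, 0.22, 0.25} → pass.
5 of 9 fail.

5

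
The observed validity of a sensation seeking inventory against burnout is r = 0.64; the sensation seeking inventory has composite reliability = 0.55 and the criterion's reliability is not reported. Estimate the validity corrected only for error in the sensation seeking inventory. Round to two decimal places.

0.86

Single correction: r_c = r_obs / √r_xx = 0.64 / √0.55 = 0.64 / 0.7416 ≈ 0.86.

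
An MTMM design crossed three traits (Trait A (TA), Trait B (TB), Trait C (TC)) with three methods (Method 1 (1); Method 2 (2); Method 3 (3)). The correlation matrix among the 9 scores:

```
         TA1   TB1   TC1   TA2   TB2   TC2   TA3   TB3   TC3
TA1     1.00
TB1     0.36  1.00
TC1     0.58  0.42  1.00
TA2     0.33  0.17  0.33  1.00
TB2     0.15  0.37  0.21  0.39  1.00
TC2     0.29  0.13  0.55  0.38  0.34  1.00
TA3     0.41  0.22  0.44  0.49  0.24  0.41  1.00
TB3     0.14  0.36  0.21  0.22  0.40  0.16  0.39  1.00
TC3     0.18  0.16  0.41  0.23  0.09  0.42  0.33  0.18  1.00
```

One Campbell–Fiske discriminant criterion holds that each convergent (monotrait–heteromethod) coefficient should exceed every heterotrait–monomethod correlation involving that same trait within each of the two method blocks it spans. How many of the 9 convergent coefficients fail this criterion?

6

Convergent coefficients and their comparison sets:
TA (methods 1·2): 0.33 vs {0.36, 0.39, 0.58, 0.38} → fail.
TA (methods 1·3): 0.41 vs {0.36, 0.39, 0.58, 0.33} → fail.
TA (methods 2·3): 0.49 vs {0.39, 0.39, 0.38, 0.33} → pass.
TB (methods 1·2): 0.37 vs {0.36, 0.39, 0.42, 0.34} → fail.
TB (methods 1·3): 0.36 vs {0.36, 0.39, 0.42, 0.18} → fail.
TB (methods 2·3): 0.40 vs {0.39, 0.39, 0.34, 0.18} → pass.
TC (methods 1·2): 0.55 vs {0.58, 0.38, 0.42, 0.34} → fail.
TC (methods 1·3): 0.41 vs {0.58, 0.33, 0.42, 0.18} → fail.
TC (methods 2·3): 0.42 vs {0.38, 0.33, 0.34, 0.18} → pass.
6 of 9 fail.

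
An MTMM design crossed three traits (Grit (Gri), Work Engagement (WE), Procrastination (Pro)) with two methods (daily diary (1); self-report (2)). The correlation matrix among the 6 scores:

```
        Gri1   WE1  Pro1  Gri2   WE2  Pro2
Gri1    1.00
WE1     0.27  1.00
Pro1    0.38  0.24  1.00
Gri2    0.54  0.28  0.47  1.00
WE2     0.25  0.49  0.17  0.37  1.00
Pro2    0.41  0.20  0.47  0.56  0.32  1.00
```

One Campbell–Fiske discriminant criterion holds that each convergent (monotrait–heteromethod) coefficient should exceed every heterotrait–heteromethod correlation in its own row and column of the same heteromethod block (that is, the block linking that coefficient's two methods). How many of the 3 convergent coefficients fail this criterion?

Convergent coefficients and their comparison sets:
Gri (methods 1·2): 0.54 vs {0.25, 0.28, 0.41, 0.47} → pass.
WE (methods 1·2): 0.49 vs {0.28, 0.25, 0.20, 0.17} → pass.
Pro (methods 1·2): 0.47 vs {0.47, 0.41, 0.17, 0.20} → fail.
1 of 3 fail.

1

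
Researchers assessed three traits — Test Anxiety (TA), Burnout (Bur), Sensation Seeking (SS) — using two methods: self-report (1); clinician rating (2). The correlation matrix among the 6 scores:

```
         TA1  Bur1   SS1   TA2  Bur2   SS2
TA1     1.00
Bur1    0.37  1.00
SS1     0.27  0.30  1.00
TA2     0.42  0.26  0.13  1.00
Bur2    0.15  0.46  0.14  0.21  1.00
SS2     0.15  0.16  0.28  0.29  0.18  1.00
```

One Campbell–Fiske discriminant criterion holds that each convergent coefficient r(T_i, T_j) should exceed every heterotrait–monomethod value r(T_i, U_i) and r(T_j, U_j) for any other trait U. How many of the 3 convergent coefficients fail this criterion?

1

Each convergent coefficient versus the relevant comparison correlations:
TA (methods 1·2): 0.42 vs {0.37, 0.21, 0.27, 0.29} → pass.
Bur (methods 1·2): 0.46 vs {0.37, 0.21, 0.30, 0.18} → pass.
SS (methods 1·2): 0.28 vs {0.27, 0.29, 0.30, 0.18} → fail.
1 of 3 fail.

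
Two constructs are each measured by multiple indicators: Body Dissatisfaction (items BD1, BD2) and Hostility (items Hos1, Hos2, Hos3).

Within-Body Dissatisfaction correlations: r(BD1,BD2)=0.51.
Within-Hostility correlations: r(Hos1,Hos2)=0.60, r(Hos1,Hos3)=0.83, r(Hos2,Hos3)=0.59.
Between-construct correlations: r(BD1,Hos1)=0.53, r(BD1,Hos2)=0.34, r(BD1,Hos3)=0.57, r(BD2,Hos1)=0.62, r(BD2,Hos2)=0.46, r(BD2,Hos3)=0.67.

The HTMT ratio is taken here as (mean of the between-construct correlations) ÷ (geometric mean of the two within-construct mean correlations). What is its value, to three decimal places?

Mean heterotrait r = 3.19/6 = 0.5317.
Mean within-BD = 0.51/1 = 0.5100; mean within-Hos = 2.02/3 = 0.6733.
Geometric mean = √(0.5100 × 0.6733) = 0.5860.
HTMT = 0.5317 / 0.5860 = 0.907.

0.907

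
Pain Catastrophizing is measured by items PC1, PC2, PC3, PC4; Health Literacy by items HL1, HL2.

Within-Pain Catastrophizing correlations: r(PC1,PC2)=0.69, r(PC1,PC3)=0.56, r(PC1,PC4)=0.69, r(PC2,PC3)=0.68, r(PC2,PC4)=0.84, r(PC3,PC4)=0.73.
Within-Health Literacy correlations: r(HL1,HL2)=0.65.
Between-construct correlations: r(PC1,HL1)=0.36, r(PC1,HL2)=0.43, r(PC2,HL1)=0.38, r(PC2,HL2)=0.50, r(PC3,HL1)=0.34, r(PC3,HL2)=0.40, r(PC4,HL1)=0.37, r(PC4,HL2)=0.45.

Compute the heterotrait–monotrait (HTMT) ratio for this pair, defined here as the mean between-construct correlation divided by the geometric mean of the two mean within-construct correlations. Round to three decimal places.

0.599

Mean heterotrait r = 3.23/8 = 0.4038.
Mean within-PC = 4.19/6 = 0.6983; mean within-HL = 0.65/1 = 0.6500.
Geometric mean = √(0.6983 × 0.6500) = 0.6737.
HTMT = 0.4038 / 0.6737 = 0.599.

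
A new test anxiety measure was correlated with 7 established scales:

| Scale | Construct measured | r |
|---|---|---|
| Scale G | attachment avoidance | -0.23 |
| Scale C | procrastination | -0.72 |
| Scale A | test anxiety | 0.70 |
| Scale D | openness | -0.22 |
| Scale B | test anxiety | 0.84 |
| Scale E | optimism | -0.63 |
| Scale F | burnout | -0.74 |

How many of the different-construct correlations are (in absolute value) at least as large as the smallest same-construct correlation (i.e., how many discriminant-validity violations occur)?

2

Convergent (same construct = test anxiety): Scale A, Scale B.
Smallest convergent = 0.70. Discriminant |r|: 0.23, 0.72, 0.22, 0.63, 0.74; count ≥ 0.70 → 2.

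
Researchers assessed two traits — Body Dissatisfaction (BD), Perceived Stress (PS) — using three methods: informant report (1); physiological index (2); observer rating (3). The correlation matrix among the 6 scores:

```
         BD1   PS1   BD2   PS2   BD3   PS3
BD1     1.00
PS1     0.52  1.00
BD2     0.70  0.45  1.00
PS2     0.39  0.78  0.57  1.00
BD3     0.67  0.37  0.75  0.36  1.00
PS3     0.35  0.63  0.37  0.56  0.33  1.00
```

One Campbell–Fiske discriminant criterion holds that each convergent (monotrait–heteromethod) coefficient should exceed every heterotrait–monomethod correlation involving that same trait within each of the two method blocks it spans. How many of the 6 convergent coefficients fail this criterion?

Checking each validity diagonal entry against its comparison values:
BD (methods 1·2): 0.70 vs {0.52, 0.57} → pass.
BD (methods 1·3): 0.67 vs {0.52, 0.33} → pass.
BD (methods 2·3): 0.75 vs {0.57, 0.33} → pass.
PS (methods 1·2): 0.78 vs {0.52, 0.57} → pass.
PS (methods 1·3): 0.63 vs {0.52, 0.33} → pass.
PS (methods 2·3): 0.56 vs {0.57, 0.33} → fail.
1 of 6 fail.

1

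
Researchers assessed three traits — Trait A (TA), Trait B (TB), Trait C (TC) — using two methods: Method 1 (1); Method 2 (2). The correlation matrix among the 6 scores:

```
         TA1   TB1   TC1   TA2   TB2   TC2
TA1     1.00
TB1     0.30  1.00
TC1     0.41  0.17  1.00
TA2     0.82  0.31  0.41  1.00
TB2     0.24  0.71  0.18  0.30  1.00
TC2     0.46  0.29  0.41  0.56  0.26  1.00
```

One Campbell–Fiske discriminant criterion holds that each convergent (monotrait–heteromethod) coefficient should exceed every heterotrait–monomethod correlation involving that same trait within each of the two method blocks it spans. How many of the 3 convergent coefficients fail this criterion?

1

Checking each validity diagonal entry against its comparison values:
TA (methods 1·2): 0.82 vs {0.30, 0.30, 0.41, 0.56} → pass.
TB (methods 1·2): 0.71 vs {0.30, 0.30, 0.17, 0.26} → pass.
TC (methods 1·2): 0.41 vs {0.41, 0.56, 0.17, 0.26} → fail.
1 of 3 fail.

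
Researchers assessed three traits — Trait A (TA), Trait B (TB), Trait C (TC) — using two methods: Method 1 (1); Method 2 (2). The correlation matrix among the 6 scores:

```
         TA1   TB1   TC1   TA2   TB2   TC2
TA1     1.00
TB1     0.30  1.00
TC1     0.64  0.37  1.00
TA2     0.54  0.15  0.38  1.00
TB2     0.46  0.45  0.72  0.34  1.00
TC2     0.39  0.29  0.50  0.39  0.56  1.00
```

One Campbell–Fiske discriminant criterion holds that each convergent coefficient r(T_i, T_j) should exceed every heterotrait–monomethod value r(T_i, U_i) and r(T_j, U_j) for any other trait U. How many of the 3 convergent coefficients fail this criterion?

Convergent coefficients and their comparison sets:
TA (methods 1·2): 0.54 vs {0.30, 0.34, 0.64, 0.39} → fail.
TB (methods 1·2): 0.45 vs {0.30, 0.34, 0.37, 0.56} → fail.
TC (methods 1·2): 0.50 vs {0.64, 0.39, 0.37, 0.56} → fail.
3 of 3 fail.

3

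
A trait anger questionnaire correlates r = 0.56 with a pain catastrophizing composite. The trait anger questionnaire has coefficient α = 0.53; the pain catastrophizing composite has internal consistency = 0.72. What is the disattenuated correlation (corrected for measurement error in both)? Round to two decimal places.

r_true = r_obs / √(r_xx · r_yy) = 0.56 / √(0.53 × 0.72) = 0.56 / √0.3816 = 0.56 / 0.6177 ≈ 0.91.

0.91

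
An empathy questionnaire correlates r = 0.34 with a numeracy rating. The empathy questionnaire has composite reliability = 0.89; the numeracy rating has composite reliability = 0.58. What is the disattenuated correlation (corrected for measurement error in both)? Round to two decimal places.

0.47

r_true = r_obs / √(r_xx · r_yy) = 0.34 / √(0.89 × 0.58) = 0.34 / √0.5162 = 0.34 / 0.7185 ≈ 0.47.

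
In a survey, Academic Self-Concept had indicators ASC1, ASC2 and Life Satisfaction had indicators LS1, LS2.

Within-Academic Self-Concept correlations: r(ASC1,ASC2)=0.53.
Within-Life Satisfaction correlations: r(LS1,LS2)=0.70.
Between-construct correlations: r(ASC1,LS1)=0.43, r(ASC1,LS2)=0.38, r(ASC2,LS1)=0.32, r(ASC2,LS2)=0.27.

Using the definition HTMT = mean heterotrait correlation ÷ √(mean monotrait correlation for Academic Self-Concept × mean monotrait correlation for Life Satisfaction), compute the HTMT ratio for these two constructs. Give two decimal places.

0.57

Between-construct mean = 1.40/4 = 0.3500.
Mean within-ASC = 0.53/1 = 0.5300; mean within-LS = 0.70/1 = 0.7000.
Geometric mean = √(0.5300 × 0.7000) = 0.6091.
HTMT = 0.3500 / 0.6091 = 0.57.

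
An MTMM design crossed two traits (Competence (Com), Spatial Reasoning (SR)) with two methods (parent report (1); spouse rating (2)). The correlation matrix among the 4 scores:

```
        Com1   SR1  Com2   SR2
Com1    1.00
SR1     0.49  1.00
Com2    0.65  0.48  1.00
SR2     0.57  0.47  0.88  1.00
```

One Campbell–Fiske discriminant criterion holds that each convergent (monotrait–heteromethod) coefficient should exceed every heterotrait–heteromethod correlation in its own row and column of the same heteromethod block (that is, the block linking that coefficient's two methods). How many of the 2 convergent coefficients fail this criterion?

Convergent coefficients and their comparison sets:
Com (methods 1·2): 0.65 vs {0.57, 0.48} → pass.
SR (methods 1·2): 0.47 vs {0.48, 0.57} → fail.
1 of 2 fail.

1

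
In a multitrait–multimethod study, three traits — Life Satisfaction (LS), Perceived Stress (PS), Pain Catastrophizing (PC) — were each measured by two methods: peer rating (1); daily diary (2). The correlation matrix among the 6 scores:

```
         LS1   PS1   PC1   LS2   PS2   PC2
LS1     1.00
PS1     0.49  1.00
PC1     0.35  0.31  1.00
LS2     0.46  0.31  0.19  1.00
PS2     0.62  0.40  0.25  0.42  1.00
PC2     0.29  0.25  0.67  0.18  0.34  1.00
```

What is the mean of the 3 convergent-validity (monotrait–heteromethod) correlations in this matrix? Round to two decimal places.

0.51

Convergent values: 0.46, 0.40, 0.67; mean = 1.53/3 = 0.51.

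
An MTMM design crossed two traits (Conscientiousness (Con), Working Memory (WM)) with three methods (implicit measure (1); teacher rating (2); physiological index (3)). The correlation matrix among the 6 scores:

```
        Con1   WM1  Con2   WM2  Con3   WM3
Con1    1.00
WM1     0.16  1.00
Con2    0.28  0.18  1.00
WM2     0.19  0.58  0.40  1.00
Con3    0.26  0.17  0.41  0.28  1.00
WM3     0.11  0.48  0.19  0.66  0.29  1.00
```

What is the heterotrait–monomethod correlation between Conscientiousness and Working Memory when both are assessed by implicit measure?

Different traits, same method: r(Con1, WM1) = 0.16.

0.16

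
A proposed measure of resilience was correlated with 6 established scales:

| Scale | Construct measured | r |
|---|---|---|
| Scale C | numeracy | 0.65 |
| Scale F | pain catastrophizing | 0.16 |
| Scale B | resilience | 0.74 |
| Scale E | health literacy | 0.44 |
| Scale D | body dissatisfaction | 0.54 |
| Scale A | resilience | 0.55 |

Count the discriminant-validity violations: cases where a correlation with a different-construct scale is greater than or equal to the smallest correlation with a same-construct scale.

1

Convergent (same construct = resilience): Scale B, Scale A.
Smallest convergent = 0.55. Discriminant values: 0.65, 0.16, 0.44, 0.54; count ≥ 0.55 → 1.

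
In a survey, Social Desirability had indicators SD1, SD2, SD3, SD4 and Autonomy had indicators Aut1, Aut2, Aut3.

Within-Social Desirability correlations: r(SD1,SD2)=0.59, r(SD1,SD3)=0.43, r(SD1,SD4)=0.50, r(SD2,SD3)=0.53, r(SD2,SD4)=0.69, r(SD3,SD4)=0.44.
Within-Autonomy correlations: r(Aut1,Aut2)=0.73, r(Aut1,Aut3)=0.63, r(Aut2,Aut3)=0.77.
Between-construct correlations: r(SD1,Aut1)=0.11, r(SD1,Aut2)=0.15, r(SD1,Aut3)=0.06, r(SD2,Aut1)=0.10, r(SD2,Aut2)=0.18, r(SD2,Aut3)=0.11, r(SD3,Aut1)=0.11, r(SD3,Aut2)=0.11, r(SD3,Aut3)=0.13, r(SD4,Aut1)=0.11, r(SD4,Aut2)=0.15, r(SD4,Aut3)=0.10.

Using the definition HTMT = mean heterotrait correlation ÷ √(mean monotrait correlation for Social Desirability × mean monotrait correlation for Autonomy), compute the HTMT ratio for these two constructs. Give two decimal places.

Mean between = 1.42/12 = 0.1183.
Mean within-SD = 3.18/6 = 0.5300; mean within-Aut = 2.13/3 = 0.7100.
Geometric mean = √(0.5300 × 0.7100) = 0.6134.
HTMT = 0.1183 / 0.6134 = 0.19.

0.19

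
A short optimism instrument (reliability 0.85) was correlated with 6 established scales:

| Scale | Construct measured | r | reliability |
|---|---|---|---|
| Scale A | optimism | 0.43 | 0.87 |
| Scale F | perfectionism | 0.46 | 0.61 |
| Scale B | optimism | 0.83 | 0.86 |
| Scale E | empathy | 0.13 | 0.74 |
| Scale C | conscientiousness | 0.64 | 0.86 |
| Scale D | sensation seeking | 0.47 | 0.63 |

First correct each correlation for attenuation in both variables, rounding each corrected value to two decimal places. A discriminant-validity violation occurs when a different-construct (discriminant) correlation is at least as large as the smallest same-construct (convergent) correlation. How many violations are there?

Disattenuated r (r / √(r_scale · r_new)):
  Scale A (conv): 0.43 / √(0.87·0.85) = 0.50
  Scale F (disc): 0.46 / √(0.61·0.85) = 0.64
  Scale B (conv): 0.83 / √(0.86·0.85) = 0.97
  Scale E (disc): 0.13 / √(0.74·0.85) = 0.16
  Scale C (disc): 0.64 / √(0.86·0.85) = 0.75
  Scale D (disc): 0.47 / √(0.63·0.85) = 0.64
Smallest convergent = 0.50. Discriminant values: 0.64, 0.16, 0.75, 0.64; count ≥ 0.50 → 3.

3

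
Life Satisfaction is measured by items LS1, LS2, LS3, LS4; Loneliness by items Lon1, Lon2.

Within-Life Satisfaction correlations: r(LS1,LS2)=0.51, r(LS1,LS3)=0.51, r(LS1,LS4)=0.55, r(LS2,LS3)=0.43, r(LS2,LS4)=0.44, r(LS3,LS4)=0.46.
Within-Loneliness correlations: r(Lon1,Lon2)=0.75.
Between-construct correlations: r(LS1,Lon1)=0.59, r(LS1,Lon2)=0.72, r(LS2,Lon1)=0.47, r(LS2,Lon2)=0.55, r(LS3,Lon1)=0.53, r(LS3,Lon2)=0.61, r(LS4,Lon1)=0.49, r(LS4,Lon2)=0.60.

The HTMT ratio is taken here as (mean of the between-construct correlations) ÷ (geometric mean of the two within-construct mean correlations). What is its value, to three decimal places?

Between-construct mean = 4.56/8 = 0.5700.
Mean within-LS = 2.90/6 = 0.4833; mean within-Lon = 0.75/1 = 0.7500.
Geometric mean = √(0.4833 × 0.7500) = 0.6021.
HTMT = 0.5700 / 0.6021 = 0.947.

0.947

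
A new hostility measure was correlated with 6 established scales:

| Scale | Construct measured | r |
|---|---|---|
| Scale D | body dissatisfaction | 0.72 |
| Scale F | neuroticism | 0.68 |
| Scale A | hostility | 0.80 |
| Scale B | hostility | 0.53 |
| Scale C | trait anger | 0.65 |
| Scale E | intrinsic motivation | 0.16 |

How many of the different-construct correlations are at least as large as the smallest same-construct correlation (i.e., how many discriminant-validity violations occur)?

3

Convergent (same construct = hostility): Scale A, Scale B.
Smallest convergent = 0.53. Discriminant values: 0.72, 0.68, 0.65, 0.16; count ≥ 0.53 → 3.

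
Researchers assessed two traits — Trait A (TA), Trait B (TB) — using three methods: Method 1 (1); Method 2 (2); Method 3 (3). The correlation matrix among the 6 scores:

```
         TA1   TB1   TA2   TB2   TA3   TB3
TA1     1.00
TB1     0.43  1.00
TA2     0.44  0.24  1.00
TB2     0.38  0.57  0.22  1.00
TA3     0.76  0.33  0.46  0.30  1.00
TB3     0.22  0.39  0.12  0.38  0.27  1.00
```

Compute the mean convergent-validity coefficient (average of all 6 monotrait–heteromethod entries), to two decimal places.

0.50

Convergent values: 0.44, 0.76, 0.46, 0.57, 0.39, 0.38; mean = 3.00/6 = 0.50.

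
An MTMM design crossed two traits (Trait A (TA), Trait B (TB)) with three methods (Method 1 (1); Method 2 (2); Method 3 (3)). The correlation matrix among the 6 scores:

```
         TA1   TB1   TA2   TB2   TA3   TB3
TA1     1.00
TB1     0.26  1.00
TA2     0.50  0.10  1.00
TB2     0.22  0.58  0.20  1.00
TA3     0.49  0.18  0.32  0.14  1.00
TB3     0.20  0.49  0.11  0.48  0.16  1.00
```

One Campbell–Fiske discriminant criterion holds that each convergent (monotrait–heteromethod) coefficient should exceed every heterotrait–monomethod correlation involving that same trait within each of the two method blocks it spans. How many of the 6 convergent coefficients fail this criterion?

0

Each convergent coefficient versus the relevant comparison correlations:
TA (methods 1·2): 0.50 vs {0.26, 0.20} → pass.
TA (methods 1·3): 0.49 vs {0.26, 0.16} → pass.
TA (methods 2·3): 0.32 vs {0.20, 0.16} → pass.
TB (methods 1·2): 0.58 vs {0.26, 0.20} → pass.
TB (methods 1·3): 0.49 vs {0.26, 0.16} → pass.
TB (methods 2·3): 0.48 vs {0.20, 0.16} → pass.
0 of 6 fail.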